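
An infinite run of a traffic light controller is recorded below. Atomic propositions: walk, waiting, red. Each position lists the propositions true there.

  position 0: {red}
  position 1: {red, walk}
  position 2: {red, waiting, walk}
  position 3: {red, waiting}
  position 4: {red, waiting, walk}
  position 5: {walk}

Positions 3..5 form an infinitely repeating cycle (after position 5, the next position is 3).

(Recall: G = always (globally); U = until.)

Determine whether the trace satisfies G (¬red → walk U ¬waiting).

Yes

¬red → walk U ¬waiting holds at every position 0..5, and those are all positions ever visited, so G (¬red → walk U ¬waiting) holds.
Positions where ¬red holds: 5.
Check walk U ¬waiting at each: 5→ok.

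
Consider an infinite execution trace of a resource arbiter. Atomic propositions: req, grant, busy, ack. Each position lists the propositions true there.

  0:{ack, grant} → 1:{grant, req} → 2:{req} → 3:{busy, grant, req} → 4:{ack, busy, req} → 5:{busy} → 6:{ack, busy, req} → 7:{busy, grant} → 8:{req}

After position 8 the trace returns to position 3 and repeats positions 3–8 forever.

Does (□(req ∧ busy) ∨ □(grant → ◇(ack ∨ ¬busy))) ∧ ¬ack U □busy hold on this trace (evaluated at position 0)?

Does not hold

Walking from position 0: at position 0, □busy has not yet held and ¬ack fails, so ¬ack U □busy is false.
At position 0: □(req ∧ busy) ∨ □(grant → ◇(ack ∨ ¬busy)) is true; ¬ack U □busy is false; so (□(req ∧ busy) ∨ □(grant → ◇(ack ∨ ¬busy))) ∧ ¬ack U □busy is false.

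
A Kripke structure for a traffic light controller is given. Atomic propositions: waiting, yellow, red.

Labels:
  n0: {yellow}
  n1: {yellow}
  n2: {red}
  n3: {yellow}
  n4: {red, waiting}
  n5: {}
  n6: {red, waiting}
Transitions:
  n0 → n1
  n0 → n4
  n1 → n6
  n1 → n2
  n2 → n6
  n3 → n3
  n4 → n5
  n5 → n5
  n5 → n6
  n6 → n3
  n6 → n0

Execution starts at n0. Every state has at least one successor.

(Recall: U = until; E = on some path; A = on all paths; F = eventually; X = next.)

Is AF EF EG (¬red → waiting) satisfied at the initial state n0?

Violated

States satisfying EF EG (¬red → waiting): ∅.
States satisfying AF EF EG (¬red → waiting): ∅.
There is a path from n0 along which EF EG (¬red → waiting) never holds.
n0 ∉ Sat(AF EF EG (¬red → waiting)).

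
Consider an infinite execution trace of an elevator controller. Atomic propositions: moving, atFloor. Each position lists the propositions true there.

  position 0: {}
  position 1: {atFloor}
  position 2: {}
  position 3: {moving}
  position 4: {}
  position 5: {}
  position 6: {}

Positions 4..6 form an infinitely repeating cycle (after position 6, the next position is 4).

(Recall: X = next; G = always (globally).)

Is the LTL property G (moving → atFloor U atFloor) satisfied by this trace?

Does not hold

moving → atFloor U atFloor must hold at every position from 0 onward. It fails at position 3, so G (moving → atFloor U atFloor) is false.
Positions where moving holds: 3.
Check atFloor U atFloor at each: 3→fails.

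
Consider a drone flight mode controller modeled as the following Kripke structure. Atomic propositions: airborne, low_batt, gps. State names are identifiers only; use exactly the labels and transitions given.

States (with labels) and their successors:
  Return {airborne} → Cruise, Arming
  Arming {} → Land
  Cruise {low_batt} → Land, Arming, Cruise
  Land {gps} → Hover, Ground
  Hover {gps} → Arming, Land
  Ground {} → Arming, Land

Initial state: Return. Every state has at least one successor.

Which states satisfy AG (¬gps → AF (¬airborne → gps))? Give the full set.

States satisfying ¬gps → AF (¬airborne → gps): {Return, Arming, Land, Hover, Ground}.
States satisfying AG (¬gps → AF (¬airborne → gps)): {Arming, Land, Hover, Ground}.

{Arming, Land, Hover, Ground}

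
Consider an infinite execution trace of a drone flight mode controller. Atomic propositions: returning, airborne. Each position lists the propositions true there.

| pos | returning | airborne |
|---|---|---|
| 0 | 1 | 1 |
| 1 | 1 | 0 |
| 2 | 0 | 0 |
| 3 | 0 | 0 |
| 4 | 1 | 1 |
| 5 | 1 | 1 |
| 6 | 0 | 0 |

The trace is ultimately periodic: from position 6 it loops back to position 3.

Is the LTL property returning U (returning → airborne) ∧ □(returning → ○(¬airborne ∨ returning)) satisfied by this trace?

Walking from position 0: returning → airborne first holds at position 0, and returning holds at every earlier position along the way, so returning U (returning → airborne) holds.
returning → ○(¬airborne ∨ returning) holds at every position 0..6, and those are all positions ever visited, so □(returning → ○(¬airborne ∨ returning)) holds.
Positions where returning holds: 0, 1, 4, 5.
Check ○(¬airborne ∨ returning) at each: 0→ok, 1→ok, 4→ok, 5→ok.
At position 0: returning U (returning → airborne) is true; □(returning → ○(¬airborne ∨ returning)) is true; so returning U (returning → airborne) ∧ □(returning → ○(¬airborne ∨ returning)) is true.

Satisfied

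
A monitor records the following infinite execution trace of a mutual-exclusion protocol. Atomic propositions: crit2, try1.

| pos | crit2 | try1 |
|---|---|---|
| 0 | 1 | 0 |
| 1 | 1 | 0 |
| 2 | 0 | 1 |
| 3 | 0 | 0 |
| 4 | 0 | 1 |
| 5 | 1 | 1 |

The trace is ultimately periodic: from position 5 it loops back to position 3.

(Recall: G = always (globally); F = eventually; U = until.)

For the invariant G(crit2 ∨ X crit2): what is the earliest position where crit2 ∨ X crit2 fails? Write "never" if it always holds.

Check crit2 ∨ X crit2 at each position in order: 0 ✓, 1 ✓.
At position 2 the labels are {try1} and the next position 3 has {}, so crit2 ∨ X crit2 is false there. This is the first violation.

2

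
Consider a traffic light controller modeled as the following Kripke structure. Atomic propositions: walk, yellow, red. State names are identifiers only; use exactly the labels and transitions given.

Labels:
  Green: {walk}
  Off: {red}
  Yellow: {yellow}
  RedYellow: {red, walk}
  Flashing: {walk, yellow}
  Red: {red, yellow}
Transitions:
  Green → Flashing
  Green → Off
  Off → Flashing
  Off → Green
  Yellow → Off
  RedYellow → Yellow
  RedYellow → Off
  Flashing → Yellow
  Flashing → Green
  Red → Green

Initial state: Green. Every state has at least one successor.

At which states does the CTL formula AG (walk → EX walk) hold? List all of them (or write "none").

States satisfying walk → EX walk: {Green, Off, Yellow, Flashing, Red}.
States satisfying AG (walk → EX walk): {Green, Off, Yellow, Flashing, Red}.

{Green, Off, Yellow, Flashing, Red}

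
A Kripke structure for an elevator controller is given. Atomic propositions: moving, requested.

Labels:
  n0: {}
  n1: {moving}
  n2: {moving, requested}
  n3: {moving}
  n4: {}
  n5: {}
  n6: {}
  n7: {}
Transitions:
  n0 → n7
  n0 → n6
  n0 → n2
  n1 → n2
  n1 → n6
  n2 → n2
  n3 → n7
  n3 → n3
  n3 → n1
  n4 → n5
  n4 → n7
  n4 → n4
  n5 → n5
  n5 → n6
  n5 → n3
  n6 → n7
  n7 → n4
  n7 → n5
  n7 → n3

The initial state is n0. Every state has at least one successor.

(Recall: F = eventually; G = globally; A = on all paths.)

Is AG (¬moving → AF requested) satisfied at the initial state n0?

States satisfying ¬moving → AF requested: {n1, n2, n3}.
States satisfying AG (¬moving → AF requested): {n2}.
n0 is reachable from n0 and violates ¬moving → AF requested, so AG fails at n0.
n0 ∉ Sat(AG (¬moving → AF requested)).

Does not hold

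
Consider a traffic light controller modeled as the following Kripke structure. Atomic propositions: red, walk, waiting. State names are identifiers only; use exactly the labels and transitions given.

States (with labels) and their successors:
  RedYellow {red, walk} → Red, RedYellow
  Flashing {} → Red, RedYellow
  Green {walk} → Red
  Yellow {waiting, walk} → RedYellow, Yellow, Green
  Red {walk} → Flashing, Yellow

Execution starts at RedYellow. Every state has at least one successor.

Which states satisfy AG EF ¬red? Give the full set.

States satisfying EF ¬red: {RedYellow, Flashing, Green, Yellow, Red}.
States satisfying AG EF ¬red: {RedYellow, Flashing, Green, Yellow, Red}.

{RedYellow, Flashing, Green, Yellow, Red}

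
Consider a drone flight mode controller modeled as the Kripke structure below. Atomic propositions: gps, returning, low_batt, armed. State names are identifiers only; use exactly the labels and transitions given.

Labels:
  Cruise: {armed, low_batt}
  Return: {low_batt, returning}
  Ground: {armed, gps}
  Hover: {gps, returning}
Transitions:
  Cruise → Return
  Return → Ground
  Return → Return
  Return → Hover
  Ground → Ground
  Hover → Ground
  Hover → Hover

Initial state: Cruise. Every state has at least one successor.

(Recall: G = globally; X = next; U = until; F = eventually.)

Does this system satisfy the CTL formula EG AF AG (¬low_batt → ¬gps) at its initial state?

States satisfying AF AG (¬low_batt → ¬gps): ∅.
States satisfying EG AF AG (¬low_batt → ¬gps): ∅.
No suitable path/successor from Cruise witnesses the formula.
Cruise ∉ Sat(EG AF AG (¬low_batt → ¬gps)).

No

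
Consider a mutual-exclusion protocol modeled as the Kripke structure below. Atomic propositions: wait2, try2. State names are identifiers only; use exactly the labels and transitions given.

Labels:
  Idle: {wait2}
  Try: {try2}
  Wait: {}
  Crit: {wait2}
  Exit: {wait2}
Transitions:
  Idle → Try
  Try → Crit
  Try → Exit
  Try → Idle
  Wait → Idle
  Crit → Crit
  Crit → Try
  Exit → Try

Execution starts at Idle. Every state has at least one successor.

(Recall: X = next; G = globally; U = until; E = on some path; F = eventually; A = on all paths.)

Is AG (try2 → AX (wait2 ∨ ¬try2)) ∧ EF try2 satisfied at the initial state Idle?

Satisfied

States satisfying try2 → AX (wait2 ∨ ¬try2): {Idle, Try, Wait, Crit, Exit}.
States satisfying AG (try2 → AX (wait2 ∨ ¬try2)): {Idle, Try, Wait, Crit, Exit}.
States satisfying try2: {Try}.
States satisfying EF try2: {Idle, Try, Wait, Crit, Exit}.
States satisfying AG (try2 → AX (wait2 ∨ ¬try2)) ∧ EF try2: {Idle, Try, Wait, Crit, Exit}.
Idle ∈ Sat(AG (try2 → AX (wait2 ∨ ¬try2)) ∧ EF try2).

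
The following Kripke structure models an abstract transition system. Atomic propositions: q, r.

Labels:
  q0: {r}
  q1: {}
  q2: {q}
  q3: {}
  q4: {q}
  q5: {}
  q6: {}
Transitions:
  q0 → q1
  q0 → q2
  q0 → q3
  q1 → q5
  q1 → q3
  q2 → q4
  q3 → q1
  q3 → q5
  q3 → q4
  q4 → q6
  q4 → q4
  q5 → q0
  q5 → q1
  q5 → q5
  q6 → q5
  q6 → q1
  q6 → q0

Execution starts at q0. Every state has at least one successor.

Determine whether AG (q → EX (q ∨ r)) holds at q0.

Satisfied

States satisfying q → EX (q ∨ r): {q0, q1, q2, q3, q4, q5, q6}.
States satisfying AG (q → EX (q ∨ r)): {q0, q1, q2, q3, q4, q5, q6}.
Every state reachable from q0 satisfies q → EX (q ∨ r).
q0 ∈ Sat(AG (q → EX (q ∨ r))).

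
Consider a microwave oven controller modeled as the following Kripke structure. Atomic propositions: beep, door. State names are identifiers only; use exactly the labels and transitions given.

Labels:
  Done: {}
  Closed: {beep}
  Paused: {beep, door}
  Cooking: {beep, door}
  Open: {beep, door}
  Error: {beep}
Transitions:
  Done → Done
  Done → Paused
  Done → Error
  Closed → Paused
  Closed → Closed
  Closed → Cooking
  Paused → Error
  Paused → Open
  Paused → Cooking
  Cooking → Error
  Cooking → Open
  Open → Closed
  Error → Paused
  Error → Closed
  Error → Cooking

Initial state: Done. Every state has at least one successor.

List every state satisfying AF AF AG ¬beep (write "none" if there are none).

States satisfying AF AG ¬beep: ∅.
States satisfying AF AF AG ¬beep: ∅.

none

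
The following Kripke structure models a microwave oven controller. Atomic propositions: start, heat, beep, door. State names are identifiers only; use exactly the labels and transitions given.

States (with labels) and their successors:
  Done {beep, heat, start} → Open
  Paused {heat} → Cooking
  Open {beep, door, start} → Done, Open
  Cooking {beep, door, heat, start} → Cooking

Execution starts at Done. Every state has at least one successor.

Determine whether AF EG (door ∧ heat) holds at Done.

No

States satisfying EG (door ∧ heat): {Cooking}.
States satisfying AF EG (door ∧ heat): {Paused, Cooking}.
There is a path from Done along which EG (door ∧ heat) never holds.
Done ∉ Sat(AF EG (door ∧ heat)).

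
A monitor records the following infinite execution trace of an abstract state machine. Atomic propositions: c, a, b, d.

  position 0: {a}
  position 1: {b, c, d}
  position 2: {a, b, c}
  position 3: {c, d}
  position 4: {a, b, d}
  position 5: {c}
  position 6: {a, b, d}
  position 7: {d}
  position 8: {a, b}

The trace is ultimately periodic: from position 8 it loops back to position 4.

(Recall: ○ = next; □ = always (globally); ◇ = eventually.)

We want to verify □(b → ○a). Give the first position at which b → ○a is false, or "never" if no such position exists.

2

Check b → ○a at each position in order: 0 ✓, 1 ✓.
At position 2 the labels are {a, b, c} and the next position 3 has {c, d}, so b → ○a is false there. This is the first violation.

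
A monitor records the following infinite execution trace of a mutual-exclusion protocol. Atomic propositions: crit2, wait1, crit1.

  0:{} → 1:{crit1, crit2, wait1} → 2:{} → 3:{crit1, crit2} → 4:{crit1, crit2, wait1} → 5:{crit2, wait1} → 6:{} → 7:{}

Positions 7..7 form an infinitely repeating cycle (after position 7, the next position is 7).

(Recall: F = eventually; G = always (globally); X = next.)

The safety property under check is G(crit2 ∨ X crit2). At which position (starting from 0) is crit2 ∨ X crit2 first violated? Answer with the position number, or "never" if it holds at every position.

6

Check crit2 ∨ X crit2 at each position in order: 0 ✓, 1 ✓, 2 ✓, 3 ✓, 4 ✓, 5 ✓.
At position 6 the labels are {} and the next position 7 has {}, so crit2 ∨ X crit2 is false there. This is the first violation.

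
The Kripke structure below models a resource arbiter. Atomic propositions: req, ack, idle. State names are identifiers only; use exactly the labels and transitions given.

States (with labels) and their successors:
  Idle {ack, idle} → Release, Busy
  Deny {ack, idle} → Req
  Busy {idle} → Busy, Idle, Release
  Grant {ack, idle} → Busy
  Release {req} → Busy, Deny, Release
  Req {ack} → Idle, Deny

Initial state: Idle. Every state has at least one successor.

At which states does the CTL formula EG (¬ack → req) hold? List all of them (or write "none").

{Idle, Deny, Release, Req}

States satisfying ¬ack → req: {Idle, Deny, Grant, Release, Req}.
States satisfying EG (¬ack → req): {Idle, Deny, Release, Req}.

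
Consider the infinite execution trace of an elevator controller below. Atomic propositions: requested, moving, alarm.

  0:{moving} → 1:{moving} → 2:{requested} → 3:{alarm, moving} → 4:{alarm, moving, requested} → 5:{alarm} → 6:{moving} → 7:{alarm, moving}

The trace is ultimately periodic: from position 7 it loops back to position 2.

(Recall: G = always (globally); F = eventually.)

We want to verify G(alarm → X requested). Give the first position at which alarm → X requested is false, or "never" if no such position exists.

4

Check alarm → X requested at each position in order: 0 ✓, 1 ✓, 2 ✓, 3 ✓.
At position 4 the labels are {alarm, moving, requested} and the next position 5 has {alarm}, so alarm → X requested is false there. This is the first violation.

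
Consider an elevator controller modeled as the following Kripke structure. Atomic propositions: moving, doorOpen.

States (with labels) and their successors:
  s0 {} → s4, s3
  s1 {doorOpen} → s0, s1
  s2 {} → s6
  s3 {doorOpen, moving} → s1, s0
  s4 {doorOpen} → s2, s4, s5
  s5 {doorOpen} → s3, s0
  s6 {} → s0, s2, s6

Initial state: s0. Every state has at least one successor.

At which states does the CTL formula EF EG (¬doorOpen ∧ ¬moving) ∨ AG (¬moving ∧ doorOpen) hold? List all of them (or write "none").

{s0, s1, s2, s3, s4, s5, s6}

States satisfying EG (¬doorOpen ∧ ¬moving): {s2, s6}.
States satisfying EF EG (¬doorOpen ∧ ¬moving): {s0, s1, s2, s3, s4, s5, s6}.
States satisfying ¬moving ∧ doorOpen: {s1, s4, s5}.
States satisfying AG (¬moving ∧ doorOpen): ∅.
States satisfying EF EG (¬doorOpen ∧ ¬moving) ∨ AG (¬moving ∧ doorOpen): {s0, s1, s2, s3, s4, s5, s6}.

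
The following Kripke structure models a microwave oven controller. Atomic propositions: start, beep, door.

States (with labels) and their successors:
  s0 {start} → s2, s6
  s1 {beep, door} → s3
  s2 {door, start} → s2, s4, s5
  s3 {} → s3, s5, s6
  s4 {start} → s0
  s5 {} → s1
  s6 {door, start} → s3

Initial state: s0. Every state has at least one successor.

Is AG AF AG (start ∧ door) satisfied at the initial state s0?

States satisfying AF AG (start ∧ door): ∅.
States satisfying AG AF AG (start ∧ door): ∅.
s0 is reachable from s0 and violates AF AG (start ∧ door), so AG fails at s0.
s0 ∉ Sat(AG AF AG (start ∧ door)).

Does not hold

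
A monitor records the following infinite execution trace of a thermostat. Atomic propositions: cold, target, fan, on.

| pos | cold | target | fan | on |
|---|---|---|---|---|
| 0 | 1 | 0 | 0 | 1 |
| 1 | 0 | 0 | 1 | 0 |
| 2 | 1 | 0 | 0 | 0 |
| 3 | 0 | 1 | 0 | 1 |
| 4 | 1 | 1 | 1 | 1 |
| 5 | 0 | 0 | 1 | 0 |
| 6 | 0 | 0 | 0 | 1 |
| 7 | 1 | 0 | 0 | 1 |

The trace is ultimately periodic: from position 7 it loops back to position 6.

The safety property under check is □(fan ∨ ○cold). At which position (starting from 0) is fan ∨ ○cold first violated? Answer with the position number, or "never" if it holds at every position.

0

At position 0 the labels are {cold, on} and the next position 1 has {fan}, so fan ∨ ○cold is false there. This is the first violation.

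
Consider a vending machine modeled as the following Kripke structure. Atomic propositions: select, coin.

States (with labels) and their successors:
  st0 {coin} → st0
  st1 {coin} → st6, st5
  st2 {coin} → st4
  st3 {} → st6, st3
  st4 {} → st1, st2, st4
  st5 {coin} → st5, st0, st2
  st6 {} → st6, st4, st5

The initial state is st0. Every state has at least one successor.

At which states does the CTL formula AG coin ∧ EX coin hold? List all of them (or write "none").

States satisfying coin: {st0, st1, st2, st5}.
States satisfying AG coin: {st0}.
States satisfying EX coin: {st0, st1, st4, st5, st6}.
States satisfying AG coin ∧ EX coin: {st0}.

{st0}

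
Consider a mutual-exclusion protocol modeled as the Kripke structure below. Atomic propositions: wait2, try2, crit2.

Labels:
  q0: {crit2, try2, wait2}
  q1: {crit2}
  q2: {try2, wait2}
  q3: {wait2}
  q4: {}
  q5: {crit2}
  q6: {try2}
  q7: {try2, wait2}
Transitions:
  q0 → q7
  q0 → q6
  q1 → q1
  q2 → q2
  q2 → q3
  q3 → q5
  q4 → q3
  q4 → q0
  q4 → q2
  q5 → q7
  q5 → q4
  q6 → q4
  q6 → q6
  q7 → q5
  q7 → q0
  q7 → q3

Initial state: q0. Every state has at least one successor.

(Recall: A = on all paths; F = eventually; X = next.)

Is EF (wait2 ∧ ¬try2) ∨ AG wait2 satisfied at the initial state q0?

Holds

States satisfying wait2 ∧ ¬try2: {q3}.
States satisfying EF (wait2 ∧ ¬try2): {q0, q2, q3, q4, q5, q6, q7}.
States satisfying wait2: {q0, q2, q3, q7}.
States satisfying AG wait2: ∅.
States satisfying EF (wait2 ∧ ¬try2) ∨ AG wait2: {q0, q2, q3, q4, q5, q6, q7}.
q0 ∈ Sat(EF (wait2 ∧ ¬try2) ∨ AG wait2).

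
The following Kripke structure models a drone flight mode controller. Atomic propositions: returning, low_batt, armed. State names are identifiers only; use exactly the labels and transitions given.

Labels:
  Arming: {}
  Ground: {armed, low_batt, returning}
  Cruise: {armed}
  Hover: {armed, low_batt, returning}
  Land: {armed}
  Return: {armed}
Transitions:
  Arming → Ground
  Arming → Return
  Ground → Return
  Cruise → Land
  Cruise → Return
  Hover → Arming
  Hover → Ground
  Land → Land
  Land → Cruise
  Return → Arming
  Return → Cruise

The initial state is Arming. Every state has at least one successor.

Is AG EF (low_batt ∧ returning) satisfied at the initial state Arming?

States satisfying EF (low_batt ∧ returning): {Arming, Ground, Cruise, Hover, Land, Return}.
States satisfying AG EF (low_batt ∧ returning): {Arming, Ground, Cruise, Hover, Land, Return}.
Every state reachable from Arming satisfies EF (low_batt ∧ returning).
Arming ∈ Sat(AG EF (low_batt ∧ returning)).

Holds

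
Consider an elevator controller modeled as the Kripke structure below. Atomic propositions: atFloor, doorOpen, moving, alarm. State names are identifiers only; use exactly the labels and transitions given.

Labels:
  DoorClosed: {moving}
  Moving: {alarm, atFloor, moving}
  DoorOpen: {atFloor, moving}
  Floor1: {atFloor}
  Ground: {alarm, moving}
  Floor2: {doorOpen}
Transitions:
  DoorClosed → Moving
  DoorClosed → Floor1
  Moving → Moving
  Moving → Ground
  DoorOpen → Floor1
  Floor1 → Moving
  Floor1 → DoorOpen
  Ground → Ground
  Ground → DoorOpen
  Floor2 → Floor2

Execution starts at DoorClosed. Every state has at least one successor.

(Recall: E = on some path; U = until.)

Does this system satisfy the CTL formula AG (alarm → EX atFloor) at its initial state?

States satisfying alarm → EX atFloor: {DoorClosed, Moving, DoorOpen, Floor1, Ground, Floor2}.
States satisfying AG (alarm → EX atFloor): {DoorClosed, Moving, DoorOpen, Floor1, Ground, Floor2}.
Every state reachable from DoorClosed satisfies alarm → EX atFloor.
DoorClosed ∈ Sat(AG (alarm → EX atFloor)).

Yes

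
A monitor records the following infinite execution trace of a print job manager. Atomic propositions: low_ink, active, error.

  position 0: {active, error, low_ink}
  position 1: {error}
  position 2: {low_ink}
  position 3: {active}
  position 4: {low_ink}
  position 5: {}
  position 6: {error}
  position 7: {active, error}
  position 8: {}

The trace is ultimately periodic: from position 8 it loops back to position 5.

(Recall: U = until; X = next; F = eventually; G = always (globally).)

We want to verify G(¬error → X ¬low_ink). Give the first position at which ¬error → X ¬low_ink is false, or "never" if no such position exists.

3

Check ¬error → X ¬low_ink at each position in order: 0 ✓, 1 ✓, 2 ✓.
At position 3 the labels are {active} and the next position 4 has {low_ink}, so ¬error → X ¬low_ink is false there. This is the first violation.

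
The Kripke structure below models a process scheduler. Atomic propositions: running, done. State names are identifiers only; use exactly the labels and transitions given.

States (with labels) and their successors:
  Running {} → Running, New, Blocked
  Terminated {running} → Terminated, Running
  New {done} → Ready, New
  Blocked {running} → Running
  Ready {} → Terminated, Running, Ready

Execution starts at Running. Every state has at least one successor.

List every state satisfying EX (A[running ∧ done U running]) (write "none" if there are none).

States satisfying A[running ∧ done U running]: {Terminated, Blocked}.
States satisfying EX (A[running ∧ done U running]): {Running, Terminated, Ready}.

{Running, Terminated, Ready}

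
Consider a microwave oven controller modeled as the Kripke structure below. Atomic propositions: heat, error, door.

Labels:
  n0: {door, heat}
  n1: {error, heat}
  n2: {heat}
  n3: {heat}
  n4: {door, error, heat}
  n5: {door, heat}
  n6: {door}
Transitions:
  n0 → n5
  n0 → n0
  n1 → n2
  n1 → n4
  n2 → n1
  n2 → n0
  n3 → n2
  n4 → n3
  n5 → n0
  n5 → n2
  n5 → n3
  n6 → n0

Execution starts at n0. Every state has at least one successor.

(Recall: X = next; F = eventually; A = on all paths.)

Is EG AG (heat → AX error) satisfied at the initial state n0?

States satisfying AG (heat → AX error): ∅.
States satisfying EG AG (heat → AX error): ∅.
No suitable path/successor from n0 witnesses the formula.
n0 ∉ Sat(EG AG (heat → AX error)).

No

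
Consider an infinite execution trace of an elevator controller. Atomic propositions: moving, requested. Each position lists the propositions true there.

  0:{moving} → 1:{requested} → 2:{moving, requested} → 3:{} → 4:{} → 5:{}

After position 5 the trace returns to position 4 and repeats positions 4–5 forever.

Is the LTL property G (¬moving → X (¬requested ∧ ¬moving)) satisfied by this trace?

No

¬moving → X (¬requested ∧ ¬moving) must hold at every position from 0 onward. It fails at position 1, so G (¬moving → X (¬requested ∧ ¬moving)) is false.
Positions where ¬moving holds: 1, 3, 4, 5.
Check X (¬requested ∧ ¬moving) at each: 1→fails, 3→ok, 4→ok, 5→ok.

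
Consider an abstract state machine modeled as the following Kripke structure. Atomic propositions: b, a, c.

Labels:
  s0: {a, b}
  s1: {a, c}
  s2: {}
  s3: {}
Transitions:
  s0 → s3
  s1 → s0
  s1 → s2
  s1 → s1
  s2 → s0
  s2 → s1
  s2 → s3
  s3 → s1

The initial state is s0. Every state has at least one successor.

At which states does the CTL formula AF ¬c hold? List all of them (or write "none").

States satisfying ¬c: {s0, s2, s3}.
States satisfying AF ¬c: {s0, s2, s3}.

{s0, s2, s3}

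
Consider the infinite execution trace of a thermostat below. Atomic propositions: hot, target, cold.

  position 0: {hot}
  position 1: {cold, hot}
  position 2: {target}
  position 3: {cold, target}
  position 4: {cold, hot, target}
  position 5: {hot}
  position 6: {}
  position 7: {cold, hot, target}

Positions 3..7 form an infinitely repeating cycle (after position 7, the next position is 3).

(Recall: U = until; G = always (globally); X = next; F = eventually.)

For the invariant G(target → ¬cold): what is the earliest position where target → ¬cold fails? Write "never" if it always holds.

3

Check target → ¬cold at each position in order: 0 ✓, 1 ✓, 2 ✓.
At position 3 the labels are {cold, target}, so target → ¬cold is false there. This is the first violation.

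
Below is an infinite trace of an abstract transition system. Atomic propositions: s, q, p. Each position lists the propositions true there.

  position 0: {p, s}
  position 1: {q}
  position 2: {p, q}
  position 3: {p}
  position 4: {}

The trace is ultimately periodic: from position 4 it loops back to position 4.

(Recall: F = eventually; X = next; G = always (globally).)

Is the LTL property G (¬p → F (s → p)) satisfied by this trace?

¬p → F (s → p) holds at every position 0..4, and those are all positions ever visited, so G (¬p → F (s → p)) holds.
Positions where ¬p holds: 1, 4.
Check F (s → p) at each: 1→ok, 4→ok.

Yes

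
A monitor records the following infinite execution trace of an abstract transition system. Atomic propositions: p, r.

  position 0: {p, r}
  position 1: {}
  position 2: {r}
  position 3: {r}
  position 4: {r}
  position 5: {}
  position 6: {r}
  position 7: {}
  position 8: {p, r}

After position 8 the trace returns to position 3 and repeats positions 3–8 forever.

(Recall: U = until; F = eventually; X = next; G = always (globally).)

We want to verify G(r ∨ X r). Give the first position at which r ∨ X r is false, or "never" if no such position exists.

r ∨ X r holds at every position 0..8, and those are all the positions the trace ever visits, so the invariant G(r ∨ X r) is never violated.

never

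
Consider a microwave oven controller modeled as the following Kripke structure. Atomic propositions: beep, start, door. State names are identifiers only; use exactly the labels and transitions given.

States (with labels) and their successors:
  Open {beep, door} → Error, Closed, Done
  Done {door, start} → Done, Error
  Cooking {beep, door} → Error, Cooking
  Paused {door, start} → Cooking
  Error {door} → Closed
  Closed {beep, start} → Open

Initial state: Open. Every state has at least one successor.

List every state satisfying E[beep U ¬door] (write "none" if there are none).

States satisfying beep: {Open, Cooking, Closed}.
States satisfying ¬door: {Closed}.
States satisfying E[beep U ¬door]: {Open, Closed}.

{Open, Closed}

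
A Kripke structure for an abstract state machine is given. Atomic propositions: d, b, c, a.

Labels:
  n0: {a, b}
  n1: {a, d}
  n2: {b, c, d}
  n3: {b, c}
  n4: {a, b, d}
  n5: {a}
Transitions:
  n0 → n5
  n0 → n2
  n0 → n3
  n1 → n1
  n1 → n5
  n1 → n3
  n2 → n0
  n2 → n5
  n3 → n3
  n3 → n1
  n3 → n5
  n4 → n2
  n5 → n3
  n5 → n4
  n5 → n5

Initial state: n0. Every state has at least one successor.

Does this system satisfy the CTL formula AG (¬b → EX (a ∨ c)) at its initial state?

Yes

States satisfying ¬b → EX (a ∨ c): {n0, n1, n2, n3, n4, n5}.
States satisfying AG (¬b → EX (a ∨ c)): {n0, n1, n2, n3, n4, n5}.
Every state reachable from n0 satisfies ¬b → EX (a ∨ c).
n0 ∈ Sat(AG (¬b → EX (a ∨ c))).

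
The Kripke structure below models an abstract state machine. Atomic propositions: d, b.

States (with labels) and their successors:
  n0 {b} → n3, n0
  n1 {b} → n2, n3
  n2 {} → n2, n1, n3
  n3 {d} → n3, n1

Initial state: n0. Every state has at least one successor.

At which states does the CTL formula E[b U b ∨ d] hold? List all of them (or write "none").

{n0, n1, n3}

States satisfying b: {n0, n1}.
States satisfying b ∨ d: {n0, n1, n3}.
States satisfying E[b U b ∨ d]: {n0, n1, n3}.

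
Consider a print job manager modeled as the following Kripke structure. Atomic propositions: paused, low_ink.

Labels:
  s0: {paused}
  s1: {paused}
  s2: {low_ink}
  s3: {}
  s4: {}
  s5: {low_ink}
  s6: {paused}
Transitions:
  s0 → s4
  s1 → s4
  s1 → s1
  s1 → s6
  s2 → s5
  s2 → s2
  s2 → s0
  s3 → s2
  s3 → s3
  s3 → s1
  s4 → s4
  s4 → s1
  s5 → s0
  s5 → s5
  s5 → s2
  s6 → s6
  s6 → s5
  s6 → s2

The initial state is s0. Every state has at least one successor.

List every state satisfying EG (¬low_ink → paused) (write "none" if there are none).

States satisfying ¬low_ink → paused: {s0, s1, s2, s5, s6}.
States satisfying EG (¬low_ink → paused): {s1, s2, s5, s6}.

{s1, s2, s5, s6}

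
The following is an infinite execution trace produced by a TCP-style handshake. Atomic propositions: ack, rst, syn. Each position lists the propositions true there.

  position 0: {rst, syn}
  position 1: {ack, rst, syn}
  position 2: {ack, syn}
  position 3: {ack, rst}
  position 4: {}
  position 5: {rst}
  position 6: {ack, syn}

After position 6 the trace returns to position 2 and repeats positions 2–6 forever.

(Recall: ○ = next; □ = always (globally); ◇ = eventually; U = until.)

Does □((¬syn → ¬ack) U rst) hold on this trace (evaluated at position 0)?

Yes

(¬syn → ¬ack) U rst holds at every position 0..6, and those are all positions ever visited, so □((¬syn → ¬ack) U rst) holds.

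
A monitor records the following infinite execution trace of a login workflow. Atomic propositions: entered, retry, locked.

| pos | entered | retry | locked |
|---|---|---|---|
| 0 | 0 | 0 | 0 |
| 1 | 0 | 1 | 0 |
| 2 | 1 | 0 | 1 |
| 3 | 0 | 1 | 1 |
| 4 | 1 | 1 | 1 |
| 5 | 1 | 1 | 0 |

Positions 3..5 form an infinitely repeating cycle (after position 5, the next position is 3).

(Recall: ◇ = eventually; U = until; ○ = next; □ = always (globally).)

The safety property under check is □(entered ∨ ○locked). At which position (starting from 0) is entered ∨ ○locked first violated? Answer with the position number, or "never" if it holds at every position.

0

At position 0 the labels are {} and the next position 1 has {retry}, so entered ∨ ○locked is false there. This is the first violation.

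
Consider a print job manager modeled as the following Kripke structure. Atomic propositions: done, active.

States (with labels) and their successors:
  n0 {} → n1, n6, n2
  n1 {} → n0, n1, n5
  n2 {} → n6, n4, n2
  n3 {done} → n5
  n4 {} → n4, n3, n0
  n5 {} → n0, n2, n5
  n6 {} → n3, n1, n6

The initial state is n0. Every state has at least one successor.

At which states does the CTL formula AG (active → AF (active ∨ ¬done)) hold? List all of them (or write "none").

{n0, n1, n2, n3, n4, n5, n6}

States satisfying active → AF (active ∨ ¬done): {n0, n1, n2, n3, n4, n5, n6}.
States satisfying AG (active → AF (active ∨ ¬done)): {n0, n1, n2, n3, n4, n5, n6}.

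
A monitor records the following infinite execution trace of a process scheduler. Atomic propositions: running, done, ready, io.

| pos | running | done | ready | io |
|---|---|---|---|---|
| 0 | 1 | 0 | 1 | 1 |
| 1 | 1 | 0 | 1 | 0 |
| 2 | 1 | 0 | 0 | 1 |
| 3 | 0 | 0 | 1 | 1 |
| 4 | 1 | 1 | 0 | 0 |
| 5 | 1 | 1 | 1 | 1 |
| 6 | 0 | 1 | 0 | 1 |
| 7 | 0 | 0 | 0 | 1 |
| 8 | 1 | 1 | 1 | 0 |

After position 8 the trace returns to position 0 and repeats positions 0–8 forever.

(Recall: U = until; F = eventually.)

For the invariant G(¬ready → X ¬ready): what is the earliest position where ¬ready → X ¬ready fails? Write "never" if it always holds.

2

Check ¬ready → X ¬ready at each position in order: 0 ✓, 1 ✓.
At position 2 the labels are {io, running} and the next position 3 has {io, ready}, so ¬ready → X ¬ready is false there. This is the first violation.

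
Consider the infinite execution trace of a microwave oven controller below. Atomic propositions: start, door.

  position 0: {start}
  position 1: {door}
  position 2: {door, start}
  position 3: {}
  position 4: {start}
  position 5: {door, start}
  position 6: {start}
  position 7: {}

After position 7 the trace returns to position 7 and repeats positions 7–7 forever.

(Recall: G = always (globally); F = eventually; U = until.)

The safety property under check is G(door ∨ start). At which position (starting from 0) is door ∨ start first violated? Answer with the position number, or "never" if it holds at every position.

3

Check door ∨ start at each position in order: 0 ✓, 1 ✓, 2 ✓.
At position 3 the labels are {}, so door ∨ start is false there. This is the first violation.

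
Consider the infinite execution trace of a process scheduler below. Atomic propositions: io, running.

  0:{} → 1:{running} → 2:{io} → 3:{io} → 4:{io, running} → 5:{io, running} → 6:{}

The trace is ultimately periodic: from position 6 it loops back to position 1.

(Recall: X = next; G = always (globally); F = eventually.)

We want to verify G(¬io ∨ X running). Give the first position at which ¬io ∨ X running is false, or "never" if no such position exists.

Check ¬io ∨ X running at each position in order: 0 ✓, 1 ✓.
At position 2 the labels are {io} and the next position 3 has {io}, so ¬io ∨ X running is false there. This is the first violation.

2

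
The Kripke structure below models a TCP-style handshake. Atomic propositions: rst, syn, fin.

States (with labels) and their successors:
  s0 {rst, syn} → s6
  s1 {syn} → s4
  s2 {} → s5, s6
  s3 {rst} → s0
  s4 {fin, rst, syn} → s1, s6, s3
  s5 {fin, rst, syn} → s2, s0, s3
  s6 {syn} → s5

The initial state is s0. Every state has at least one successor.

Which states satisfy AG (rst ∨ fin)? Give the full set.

none

States satisfying rst ∨ fin: {s0, s3, s4, s5}.
States satisfying AG (rst ∨ fin): ∅.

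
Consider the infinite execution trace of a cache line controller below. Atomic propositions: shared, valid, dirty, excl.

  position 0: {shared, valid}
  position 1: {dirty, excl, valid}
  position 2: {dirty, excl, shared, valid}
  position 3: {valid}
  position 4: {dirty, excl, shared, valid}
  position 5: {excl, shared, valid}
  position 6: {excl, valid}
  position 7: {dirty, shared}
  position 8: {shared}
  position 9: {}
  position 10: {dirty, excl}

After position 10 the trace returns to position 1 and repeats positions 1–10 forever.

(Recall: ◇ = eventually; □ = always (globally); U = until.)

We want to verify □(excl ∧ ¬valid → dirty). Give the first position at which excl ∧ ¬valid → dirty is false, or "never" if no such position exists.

excl ∧ ¬valid → dirty holds at every position 0..10, and those are all the positions the trace ever visits, so the invariant □(excl ∧ ¬valid → dirty) is never violated.

never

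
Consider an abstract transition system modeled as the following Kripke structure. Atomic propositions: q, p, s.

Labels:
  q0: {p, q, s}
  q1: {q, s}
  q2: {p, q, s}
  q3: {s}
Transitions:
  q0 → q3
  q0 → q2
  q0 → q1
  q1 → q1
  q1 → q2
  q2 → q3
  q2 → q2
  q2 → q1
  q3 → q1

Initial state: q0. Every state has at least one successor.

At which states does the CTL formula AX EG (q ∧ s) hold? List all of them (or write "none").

States satisfying EG (q ∧ s): {q0, q1, q2}.
States satisfying AX EG (q ∧ s): {q1, q3}.

{q1, q3}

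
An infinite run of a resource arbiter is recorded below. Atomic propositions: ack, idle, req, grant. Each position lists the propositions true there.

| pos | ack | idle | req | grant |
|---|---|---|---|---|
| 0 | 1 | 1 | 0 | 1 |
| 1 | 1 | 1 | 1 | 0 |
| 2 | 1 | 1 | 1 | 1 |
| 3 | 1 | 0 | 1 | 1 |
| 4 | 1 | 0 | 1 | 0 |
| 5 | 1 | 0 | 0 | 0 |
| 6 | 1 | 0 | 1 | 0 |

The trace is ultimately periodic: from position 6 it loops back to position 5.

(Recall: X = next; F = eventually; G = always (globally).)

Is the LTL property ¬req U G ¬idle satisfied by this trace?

Does not hold

Walking from position 0: at position 1, G ¬idle has not yet held and ¬req fails, so ¬req U G ¬idle is false.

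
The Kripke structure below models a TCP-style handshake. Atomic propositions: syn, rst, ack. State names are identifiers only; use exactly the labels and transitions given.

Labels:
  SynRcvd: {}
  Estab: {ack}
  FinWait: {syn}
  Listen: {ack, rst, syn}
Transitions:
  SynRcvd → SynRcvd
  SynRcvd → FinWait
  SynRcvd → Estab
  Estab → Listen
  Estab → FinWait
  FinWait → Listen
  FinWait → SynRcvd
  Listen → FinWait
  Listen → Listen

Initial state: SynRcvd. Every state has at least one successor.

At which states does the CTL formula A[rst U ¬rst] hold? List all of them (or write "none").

States satisfying rst: {Listen}.
States satisfying ¬rst: {SynRcvd, Estab, FinWait}.
States satisfying A[rst U ¬rst]: {SynRcvd, Estab, FinWait}.

{SynRcvd, Estab, FinWait}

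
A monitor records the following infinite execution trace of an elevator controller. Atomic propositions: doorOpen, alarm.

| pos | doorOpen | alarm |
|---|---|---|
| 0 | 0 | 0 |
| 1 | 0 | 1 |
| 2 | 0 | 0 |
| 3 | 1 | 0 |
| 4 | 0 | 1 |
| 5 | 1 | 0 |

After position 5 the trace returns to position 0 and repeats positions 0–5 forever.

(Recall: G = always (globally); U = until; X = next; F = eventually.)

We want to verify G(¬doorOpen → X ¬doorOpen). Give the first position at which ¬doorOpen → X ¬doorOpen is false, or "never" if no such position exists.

2

Check ¬doorOpen → X ¬doorOpen at each position in order: 0 ✓, 1 ✓.
At position 2 the labels are {} and the next position 3 has {doorOpen}, so ¬doorOpen → X ¬doorOpen is false there. This is the first violation.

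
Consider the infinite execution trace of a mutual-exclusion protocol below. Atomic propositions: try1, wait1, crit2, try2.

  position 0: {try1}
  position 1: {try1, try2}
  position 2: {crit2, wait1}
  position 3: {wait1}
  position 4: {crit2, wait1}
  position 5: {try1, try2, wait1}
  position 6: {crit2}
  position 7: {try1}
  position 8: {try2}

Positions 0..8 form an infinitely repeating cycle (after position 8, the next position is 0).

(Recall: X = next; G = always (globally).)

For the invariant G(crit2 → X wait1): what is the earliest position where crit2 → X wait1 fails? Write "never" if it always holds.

Check crit2 → X wait1 at each position in order: 0 ✓, 1 ✓, 2 ✓, 3 ✓, 4 ✓, 5 ✓.
At position 6 the labels are {crit2} and the next position 7 has {try1}, so crit2 → X wait1 is false there. This is the first violation.

6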